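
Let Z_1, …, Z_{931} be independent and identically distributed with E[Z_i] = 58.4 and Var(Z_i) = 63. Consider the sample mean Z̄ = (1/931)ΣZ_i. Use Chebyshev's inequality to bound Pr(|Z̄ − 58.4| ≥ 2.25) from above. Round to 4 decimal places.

Var(Z̄) = Var(Z_i)/n = 63/931 = 0.067669.
Chebyshev: Pr(|Z̄ − 58.4| ≥ 2.25) ≤ Var(Z̄)/(2.25)² = 63/(931·2.25²) = 0.0134.

0.0134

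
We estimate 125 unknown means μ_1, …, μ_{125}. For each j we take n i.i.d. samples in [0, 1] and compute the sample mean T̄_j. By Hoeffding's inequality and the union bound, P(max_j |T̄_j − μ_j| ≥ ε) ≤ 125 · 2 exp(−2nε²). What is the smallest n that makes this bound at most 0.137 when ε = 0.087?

Need 2·125·exp(−2nε²) ≤ 0.137, i.e. exp(−2nε²) ≤ 0.137/250.
So 2nε² ≥ ln(250/0.137) = 7.509235.
Hence n ≥ 7.509235/(2·0.087²) = 496.052.
The smallest integer n is 497.

497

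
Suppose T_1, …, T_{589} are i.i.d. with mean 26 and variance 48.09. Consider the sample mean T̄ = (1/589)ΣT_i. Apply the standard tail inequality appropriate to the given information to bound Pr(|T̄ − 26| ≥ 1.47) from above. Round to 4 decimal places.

With mean and variance of each term known, Chebyshev's inequality bounds the deviation of the sum (or sample mean).
Var(T̄) = Var(T_i)/n = 48.09/589 = 0.081647.
Chebyshev: Pr(|T̄ − 26| ≥ 1.47) ≤ Var(T̄)/(1.47)² = 48.09/(589·1.47²) = 0.0378.

0.0378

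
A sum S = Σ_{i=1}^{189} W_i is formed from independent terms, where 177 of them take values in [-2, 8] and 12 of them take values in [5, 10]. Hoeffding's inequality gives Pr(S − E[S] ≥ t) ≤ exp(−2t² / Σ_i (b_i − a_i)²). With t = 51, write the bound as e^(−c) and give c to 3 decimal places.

Σ(b_i − a_i)² = 177·10² + 12·5² = 18000.
c = 2t² / 18000 = 2·51² / 18000 = 0.2890.

0.289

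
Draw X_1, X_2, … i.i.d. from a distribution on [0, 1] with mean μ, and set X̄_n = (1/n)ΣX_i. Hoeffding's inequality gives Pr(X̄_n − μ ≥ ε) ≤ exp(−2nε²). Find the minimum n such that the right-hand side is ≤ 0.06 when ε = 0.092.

167

Require exp(−2nε²) ≤ 0.06, i.e. 2nε² ≥ ln(1/0.06) = 2.813411.
So n ≥ 2.813411 / (2·0.092²) = 166.199.
The smallest integer n is 167.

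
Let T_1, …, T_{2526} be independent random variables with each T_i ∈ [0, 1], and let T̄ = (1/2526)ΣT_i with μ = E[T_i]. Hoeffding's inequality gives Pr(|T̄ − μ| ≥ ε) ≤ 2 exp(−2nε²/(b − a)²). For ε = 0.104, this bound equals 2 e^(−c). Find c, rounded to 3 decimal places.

c = 2nε²/(b − a)² = 2·2526·0.104² / 1² = 54.6424.

54.642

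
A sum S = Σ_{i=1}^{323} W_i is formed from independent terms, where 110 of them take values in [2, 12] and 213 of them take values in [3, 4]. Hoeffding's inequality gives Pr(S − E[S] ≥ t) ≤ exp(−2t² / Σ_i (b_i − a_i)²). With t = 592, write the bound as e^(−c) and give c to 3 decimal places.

Σ(b_i − a_i)² = 110·10² + 213·1² = 11213.
c = 2t² / 11213 = 2·592² / 11213 = 62.5103.

62.510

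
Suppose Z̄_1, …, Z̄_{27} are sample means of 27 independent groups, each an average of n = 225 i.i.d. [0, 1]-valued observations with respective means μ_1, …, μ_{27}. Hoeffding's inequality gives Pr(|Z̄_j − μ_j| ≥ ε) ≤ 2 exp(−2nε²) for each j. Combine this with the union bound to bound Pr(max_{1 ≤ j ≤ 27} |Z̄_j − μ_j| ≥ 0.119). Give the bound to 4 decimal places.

0.0922

Per-experiment Hoeffding bound: 2·exp(−2·225·0.119²) = 2·exp(−6.37245) = 0.0034159.
Union bound over 27 events: 27·0.0034159 = 0.09223.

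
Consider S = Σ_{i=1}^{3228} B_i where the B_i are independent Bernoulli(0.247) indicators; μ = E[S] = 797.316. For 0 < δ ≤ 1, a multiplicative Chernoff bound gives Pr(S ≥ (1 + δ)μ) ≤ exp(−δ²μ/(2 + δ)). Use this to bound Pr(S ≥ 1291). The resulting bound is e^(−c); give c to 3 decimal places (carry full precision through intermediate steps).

116.708

Write 1291 = (1 + δ)μ, so δ = 1291/797.316 − 1 = 0.6191824…
Then the exponent is δ²μ/(2 + δ) = (1291 − μ)² / (μ·(2 + δ)) = 116.708339.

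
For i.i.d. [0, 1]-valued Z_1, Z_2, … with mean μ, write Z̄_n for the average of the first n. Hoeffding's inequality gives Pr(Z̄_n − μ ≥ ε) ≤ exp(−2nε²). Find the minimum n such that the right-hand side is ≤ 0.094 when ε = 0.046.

559

Require exp(−2nε²) ≤ 0.094, i.e. 2nε² ≥ ln(1/0.094) = 2.364460.
So n ≥ 2.364460 / (2·0.046²) = 558.710.
The smallest integer n is 559.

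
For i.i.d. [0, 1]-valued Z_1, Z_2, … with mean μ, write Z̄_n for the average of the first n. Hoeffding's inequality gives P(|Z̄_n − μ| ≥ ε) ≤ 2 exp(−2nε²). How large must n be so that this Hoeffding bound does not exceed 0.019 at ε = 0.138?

Require 2·exp(−2nε²) ≤ 0.019, i.e. 2nε² ≥ ln(2/0.019) = 4.656463.
So n ≥ 4.656463 / (2·0.138²) = 122.255.
The smallest integer n is 123.

123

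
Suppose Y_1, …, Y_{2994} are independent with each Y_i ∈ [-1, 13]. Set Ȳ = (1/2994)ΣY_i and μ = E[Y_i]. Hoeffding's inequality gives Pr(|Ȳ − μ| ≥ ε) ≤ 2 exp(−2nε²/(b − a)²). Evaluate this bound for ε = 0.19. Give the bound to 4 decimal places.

Exponent: 2nε²/(b − a)² = 2·2994·0.19² / 14² = 1.10289.
Bound = 2·exp(−1.10289) = 0.66382.

0.6638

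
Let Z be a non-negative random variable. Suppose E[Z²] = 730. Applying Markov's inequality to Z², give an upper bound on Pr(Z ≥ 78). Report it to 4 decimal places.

0.1200

Since Z ≥ 0, the event {Z ≥ 78} is the same as {Z² ≥ 6084}.
Markov's inequality applied to Z² gives Pr(Z² ≥ 6084) ≤ E[Z²]/6084 = 730/6084 = 0.1200.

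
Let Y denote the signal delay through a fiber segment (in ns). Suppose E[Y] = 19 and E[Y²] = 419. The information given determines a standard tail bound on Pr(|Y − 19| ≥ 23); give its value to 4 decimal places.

0.1096

The first two moments determine the variance, so Chebyshev's inequality is the sharpest standard bound available.
Var(Y) = E[Y²] − (E[Y])² = 419 − 361 = 58.
Chebyshev's inequality: Pr(|Y − μ| ≥ t) ≤ Var(Y)/t² = 58/529 = 0.1096.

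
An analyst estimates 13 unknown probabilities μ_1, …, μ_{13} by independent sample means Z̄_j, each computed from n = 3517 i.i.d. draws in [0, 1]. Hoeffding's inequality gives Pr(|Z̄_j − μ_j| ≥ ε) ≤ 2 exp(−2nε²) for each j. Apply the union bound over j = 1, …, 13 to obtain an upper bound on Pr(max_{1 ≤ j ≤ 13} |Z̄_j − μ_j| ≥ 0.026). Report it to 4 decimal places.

0.2238

Per-experiment Hoeffding bound: 2·exp(−2·3517·0.026²) = 2·exp(−4.75498) = 0.017217.
Union bound over 13 events: 13·0.017217 = 0.22383.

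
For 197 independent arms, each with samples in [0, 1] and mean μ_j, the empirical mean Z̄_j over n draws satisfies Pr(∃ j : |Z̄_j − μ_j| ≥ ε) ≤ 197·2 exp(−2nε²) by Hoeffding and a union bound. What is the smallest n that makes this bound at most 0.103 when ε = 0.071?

Need 2·197·exp(−2nε²) ≤ 0.103, i.e. exp(−2nε²) ≤ 0.103/394.
So 2nε² ≥ ln(394/0.103) = 8.249377.
Hence n ≥ 8.249377/(2·0.071²) = 818.228.
The smallest integer n is 819.

819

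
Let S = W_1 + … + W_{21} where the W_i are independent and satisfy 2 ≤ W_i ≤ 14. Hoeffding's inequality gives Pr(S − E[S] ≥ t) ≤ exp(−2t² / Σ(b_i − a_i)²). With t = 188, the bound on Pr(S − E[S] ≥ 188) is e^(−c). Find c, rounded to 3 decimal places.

Σ(b_i − a_i)² = 21·(12)² = 3024.
c = 2t²/3024 = 2·188²/3024 = 23.3757.

23.376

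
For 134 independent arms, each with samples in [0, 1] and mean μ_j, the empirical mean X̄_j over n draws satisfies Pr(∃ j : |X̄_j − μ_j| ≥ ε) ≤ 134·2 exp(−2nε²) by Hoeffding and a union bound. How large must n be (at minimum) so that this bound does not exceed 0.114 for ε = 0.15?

Need 2·134·exp(−2nε²) ≤ 0.114, i.e. exp(−2nε²) ≤ 0.114/268.
So 2nε² ≥ ln(268/0.114) = 7.762544.
Hence n ≥ 7.762544/(2·0.15²) = 172.501.
The smallest integer n is 173.

173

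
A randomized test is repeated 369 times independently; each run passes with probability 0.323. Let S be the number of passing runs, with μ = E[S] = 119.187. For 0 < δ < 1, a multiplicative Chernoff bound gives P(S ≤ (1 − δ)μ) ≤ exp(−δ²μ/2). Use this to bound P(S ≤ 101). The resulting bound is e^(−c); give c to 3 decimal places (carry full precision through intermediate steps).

Write 101 = (1 − δ)μ, so δ = 1 − 101/119.187 = 0.1525921…
Then the exponent is δ²μ/2 = (μ − 101)²/(2μ) = 1.387597.

1.388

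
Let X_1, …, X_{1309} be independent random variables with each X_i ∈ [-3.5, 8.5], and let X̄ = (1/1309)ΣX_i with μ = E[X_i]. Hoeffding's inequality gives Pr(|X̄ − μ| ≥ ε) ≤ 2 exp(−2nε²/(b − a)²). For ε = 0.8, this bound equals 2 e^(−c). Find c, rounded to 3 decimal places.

11.636

c = 2nε²/(b − a)² = 2·1309·0.8² / 12² = 11.6356.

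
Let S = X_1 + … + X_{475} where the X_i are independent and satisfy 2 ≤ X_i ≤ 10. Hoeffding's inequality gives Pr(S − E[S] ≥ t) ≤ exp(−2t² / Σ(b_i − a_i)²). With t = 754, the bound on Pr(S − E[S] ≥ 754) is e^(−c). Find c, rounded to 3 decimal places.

37.402

Σ(b_i − a_i)² = 475·(8)² = 30400.
c = 2t²/30400 = 2·754²/30400 = 37.4024.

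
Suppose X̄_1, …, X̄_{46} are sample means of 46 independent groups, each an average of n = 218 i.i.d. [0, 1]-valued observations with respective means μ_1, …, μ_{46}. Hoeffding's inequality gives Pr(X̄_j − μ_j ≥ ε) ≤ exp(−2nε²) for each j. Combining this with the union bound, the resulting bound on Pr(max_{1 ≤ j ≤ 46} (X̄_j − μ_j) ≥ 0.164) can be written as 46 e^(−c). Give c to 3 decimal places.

Union bound over the 46 events: Pr(max_{1 ≤ j ≤ 46} (X̄_j − μ_j) ≥ 0.164) ≤ 46·exp(−2nε²) = 46 exp(−2·218·0.164²).
So c = 2·218·0.164² = 11.7267.

11.727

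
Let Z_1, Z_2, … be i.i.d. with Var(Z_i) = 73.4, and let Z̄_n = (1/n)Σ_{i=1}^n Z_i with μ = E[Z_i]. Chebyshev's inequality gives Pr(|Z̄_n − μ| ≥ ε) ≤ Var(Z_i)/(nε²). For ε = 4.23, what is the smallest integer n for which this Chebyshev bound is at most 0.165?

Require 73.4/(n·4.23²) ≤ 0.165, i.e. n ≥ 73.4/(0.165·4.23²) = 24.862.
The smallest integer n is 25.

25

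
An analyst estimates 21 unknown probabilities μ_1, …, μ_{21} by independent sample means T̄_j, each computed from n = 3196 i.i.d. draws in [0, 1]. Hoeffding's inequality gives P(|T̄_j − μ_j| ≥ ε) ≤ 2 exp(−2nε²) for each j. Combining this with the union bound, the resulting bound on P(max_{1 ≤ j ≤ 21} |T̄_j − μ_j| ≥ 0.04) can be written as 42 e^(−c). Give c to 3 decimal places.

Union bound over the 21 events: P(max_{1 ≤ j ≤ 21} |T̄_j − μ_j| ≥ 0.04) ≤ 21·2·exp(−2nε²) = 42 exp(−2·3196·0.04²).
So c = 2·3196·0.04² = 10.2272.

10.227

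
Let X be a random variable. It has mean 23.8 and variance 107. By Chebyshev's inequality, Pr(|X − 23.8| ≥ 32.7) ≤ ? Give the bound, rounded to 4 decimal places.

Chebyshev: Pr(|X − μ| ≥ t) ≤ Var(X)/t².
Bound = 107 / 1069.29 = 0.1001.

0.1001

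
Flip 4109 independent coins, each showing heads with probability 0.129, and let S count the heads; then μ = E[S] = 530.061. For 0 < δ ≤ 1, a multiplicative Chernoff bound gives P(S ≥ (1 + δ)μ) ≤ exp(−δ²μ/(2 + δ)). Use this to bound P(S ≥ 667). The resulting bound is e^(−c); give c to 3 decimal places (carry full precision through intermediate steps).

Write 667 = (1 + δ)μ, so δ = 667/530.061 − 1 = 0.2583457…
Then the exponent is δ²μ/(2 + δ) = (667 − μ)² / (μ·(2 + δ)) = 15.665275.

15.665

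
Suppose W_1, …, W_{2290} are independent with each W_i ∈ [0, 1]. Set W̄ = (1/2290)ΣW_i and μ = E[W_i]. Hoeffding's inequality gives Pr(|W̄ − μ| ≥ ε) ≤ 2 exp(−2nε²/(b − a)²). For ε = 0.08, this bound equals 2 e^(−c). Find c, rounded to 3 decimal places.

c = 2nε²/(b − a)² = 2·2290·0.08² / 1² = 29.3120.

29.312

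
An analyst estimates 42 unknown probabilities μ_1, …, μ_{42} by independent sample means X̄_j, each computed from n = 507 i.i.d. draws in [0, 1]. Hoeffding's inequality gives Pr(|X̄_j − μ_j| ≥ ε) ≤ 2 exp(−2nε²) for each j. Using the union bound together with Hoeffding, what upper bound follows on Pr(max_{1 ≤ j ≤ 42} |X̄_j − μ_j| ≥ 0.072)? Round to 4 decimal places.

0.4379

Per-experiment Hoeffding bound: 2·exp(−2·507·0.072²) = 2·exp(−5.25658) = 0.010426.
Union bound over 42 events: 42·0.010426 = 0.43790.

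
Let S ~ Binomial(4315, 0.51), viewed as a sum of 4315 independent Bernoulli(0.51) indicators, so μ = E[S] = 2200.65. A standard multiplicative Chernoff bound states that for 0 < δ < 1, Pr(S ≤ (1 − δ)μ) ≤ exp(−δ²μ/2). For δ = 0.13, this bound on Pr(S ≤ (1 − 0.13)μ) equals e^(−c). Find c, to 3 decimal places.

c = δ²μ/2 = 0.13²·2200.65/2 = 18.5955.

18.595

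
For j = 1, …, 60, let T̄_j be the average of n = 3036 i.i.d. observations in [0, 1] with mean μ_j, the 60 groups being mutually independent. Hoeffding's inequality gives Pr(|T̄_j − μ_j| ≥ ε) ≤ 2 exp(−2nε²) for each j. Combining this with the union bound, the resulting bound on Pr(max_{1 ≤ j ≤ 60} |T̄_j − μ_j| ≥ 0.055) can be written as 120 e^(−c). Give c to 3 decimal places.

Union bound over the 60 events: Pr(max_{1 ≤ j ≤ 60} |T̄_j − μ_j| ≥ 0.055) ≤ 60·2·exp(−2nε²) = 120 exp(−2·3036·0.055²).
So c = 2·3036·0.055² = 18.3678.

18.368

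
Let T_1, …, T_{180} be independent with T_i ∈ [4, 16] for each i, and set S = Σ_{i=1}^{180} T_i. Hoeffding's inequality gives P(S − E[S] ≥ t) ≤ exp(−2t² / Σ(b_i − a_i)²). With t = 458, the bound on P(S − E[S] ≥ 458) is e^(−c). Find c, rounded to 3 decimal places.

Σ(b_i − a_i)² = 180·(12)² = 25920.
c = 2t²/25920 = 2·458²/25920 = 16.1855.

16.185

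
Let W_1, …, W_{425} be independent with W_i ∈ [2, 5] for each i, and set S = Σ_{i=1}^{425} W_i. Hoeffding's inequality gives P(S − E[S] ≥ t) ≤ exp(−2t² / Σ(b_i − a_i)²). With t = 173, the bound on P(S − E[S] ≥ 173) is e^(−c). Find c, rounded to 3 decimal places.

15.649

Σ(b_i − a_i)² = 425·(3)² = 3825.
c = 2t²/3825 = 2·173²/3825 = 15.6492.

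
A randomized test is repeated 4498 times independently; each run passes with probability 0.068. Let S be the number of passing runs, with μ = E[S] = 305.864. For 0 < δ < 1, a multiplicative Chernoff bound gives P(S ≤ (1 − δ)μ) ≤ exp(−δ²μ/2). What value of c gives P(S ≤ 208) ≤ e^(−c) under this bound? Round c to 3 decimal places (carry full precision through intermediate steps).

15.656

Write 208 = (1 − δ)μ, so δ = 1 − 208/305.864 = 0.3199592…
Then the exponent is δ²μ/2 = (μ − 208)²/(2μ) = 15.656243.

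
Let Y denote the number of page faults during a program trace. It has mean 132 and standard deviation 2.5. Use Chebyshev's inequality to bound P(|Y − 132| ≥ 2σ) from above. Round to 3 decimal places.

Chebyshev: P(|Y − μ| ≥ t) ≤ Var(Y)/t².
Var(Y) = σ² = 2.5² = 6.25.
t = 2·2.5 = 5.
Bound = 6.25 / 25 = 0.2500.

0.250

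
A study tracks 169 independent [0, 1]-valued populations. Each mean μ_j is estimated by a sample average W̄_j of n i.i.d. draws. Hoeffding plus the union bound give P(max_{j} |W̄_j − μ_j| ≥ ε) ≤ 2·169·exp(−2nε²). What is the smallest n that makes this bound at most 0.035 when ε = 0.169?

161

Need 2·169·exp(−2nε²) ≤ 0.035, i.e. exp(−2nε²) ≤ 0.035/338.
So 2nε² ≥ ln(338/0.035) = 9.175453.
Hence n ≥ 9.175453/(2·0.169²) = 160.629.
The smallest integer n is 161.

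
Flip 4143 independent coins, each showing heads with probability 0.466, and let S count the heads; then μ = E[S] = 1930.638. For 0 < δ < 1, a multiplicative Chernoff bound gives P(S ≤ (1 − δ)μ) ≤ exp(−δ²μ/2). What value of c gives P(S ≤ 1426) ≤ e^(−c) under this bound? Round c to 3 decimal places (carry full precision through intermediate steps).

Write 1426 = (1 − δ)μ, so δ = 1 − 1426/1930.638 = 0.2613841…
Then the exponent is δ²μ/2 = (μ − 1426)²/(2μ) = 65.952165.

65.952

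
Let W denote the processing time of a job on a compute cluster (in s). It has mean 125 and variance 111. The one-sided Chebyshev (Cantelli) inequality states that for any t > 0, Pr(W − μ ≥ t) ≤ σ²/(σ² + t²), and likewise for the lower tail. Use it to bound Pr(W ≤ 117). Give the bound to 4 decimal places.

Here σ² = 111 and t = 8, so σ² + t² = 175.
Cantelli's bound: 111/175 = 0.6343.

0.6343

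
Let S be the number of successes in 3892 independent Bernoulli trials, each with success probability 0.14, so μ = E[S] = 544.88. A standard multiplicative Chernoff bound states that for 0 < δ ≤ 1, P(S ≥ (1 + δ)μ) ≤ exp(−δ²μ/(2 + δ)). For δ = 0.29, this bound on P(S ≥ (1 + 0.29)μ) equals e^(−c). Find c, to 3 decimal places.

20.011

c = δ²μ/(2 + δ) = 0.29²·544.88/(2 + 0.29) = 20.0107.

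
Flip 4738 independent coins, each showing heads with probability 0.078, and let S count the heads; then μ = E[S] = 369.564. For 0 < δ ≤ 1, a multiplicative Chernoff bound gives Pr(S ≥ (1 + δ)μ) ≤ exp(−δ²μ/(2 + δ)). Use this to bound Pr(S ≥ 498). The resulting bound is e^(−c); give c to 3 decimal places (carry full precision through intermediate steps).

19.014

Write 498 = (1 + δ)μ, so δ = 498/369.564 − 1 = 0.3475339…
Then the exponent is δ²μ/(2 + δ) = (498 − μ)² / (μ·(2 + δ)) = 19.013936.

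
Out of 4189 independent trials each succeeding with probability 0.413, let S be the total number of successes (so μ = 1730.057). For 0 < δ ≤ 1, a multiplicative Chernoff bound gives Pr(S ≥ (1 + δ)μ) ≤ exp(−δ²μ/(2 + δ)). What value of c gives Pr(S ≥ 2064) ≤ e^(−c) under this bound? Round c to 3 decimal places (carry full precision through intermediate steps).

Write 2064 = (1 + δ)μ, so δ = 2064/1730.057 − 1 = 0.1930243…
Then the exponent is δ²μ/(2 + δ) = (2064 − μ)² / (μ·(2 + δ)) = 29.392792.

29.393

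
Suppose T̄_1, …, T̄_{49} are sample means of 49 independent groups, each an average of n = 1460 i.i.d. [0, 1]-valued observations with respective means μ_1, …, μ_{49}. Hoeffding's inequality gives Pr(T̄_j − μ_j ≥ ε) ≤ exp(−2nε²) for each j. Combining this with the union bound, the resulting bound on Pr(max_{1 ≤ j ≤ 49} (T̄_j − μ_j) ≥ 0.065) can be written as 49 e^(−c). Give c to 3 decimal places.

12.337

Union bound over the 49 events: Pr(max_{1 ≤ j ≤ 49} (T̄_j − μ_j) ≥ 0.065) ≤ 49·exp(−2nε²) = 49 exp(−2·1460·0.065²).
So c = 2·1460·0.065² = 12.3370.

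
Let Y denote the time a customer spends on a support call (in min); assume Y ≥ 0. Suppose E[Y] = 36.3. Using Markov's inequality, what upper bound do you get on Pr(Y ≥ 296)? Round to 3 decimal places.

Markov's inequality: for a non-negative random variable, Pr(Y ≥ a) ≤ E[Y]/a.
Here E[Y] = 36.3 and a = 296, so the bound is 36.3/296 = 0.1226.

0.123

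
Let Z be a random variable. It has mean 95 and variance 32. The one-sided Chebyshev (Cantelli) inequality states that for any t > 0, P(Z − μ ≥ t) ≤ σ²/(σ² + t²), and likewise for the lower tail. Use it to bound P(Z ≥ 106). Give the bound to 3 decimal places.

0.209

Here σ² = 32 and t = 11, so σ² + t² = 153.
Cantelli's bound: 32/153 = 0.2092.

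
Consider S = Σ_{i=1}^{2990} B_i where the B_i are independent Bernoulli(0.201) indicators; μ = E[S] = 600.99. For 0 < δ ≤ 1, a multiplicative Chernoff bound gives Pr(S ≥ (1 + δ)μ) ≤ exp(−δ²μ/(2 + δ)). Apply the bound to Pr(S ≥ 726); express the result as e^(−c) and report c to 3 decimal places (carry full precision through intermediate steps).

Write 726 = (1 + δ)μ, so δ = 726/600.99 − 1 = 0.2080068…
Then the exponent is δ²μ/(2 + δ) = (726 − μ)² / (μ·(2 + δ)) = 11.776652.

11.777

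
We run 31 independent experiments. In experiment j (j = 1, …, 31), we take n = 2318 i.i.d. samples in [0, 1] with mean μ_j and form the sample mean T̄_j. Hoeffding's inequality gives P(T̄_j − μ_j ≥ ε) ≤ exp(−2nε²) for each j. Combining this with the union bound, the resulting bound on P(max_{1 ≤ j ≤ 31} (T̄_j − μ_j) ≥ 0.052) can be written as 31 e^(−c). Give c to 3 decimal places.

12.536

Union bound over the 31 events: P(max_{1 ≤ j ≤ 31} (T̄_j − μ_j) ≥ 0.052) ≤ 31·exp(−2nε²) = 31 exp(−2·2318·0.052²).
So c = 2·2318·0.052² = 12.5357.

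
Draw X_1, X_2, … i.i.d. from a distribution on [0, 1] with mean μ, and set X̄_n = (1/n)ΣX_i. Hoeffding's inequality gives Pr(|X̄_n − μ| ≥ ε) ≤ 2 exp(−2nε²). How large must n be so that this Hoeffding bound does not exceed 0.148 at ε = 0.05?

521

Require 2·exp(−2nε²) ≤ 0.148, i.e. 2nε² ≥ ln(2/0.148) = 2.603690.
So n ≥ 2.603690 / (2·0.05²) = 520.738.
The smallest integer n is 521.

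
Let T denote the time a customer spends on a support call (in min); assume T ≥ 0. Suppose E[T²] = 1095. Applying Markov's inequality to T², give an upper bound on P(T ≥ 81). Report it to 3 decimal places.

0.167

Since T ≥ 0, the event {T ≥ 81} is the same as {T² ≥ 6561}.
Markov's inequality applied to T² gives P(T² ≥ 6561) ≤ E[T²]/6561 = 1095/6561 = 0.1669.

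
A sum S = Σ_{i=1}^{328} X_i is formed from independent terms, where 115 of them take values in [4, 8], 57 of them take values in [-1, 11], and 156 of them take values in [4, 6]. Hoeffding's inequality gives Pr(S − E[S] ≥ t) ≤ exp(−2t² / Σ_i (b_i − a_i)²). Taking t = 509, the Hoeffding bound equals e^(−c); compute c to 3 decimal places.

Σ(b_i − a_i)² = 115·4² + 57·12² + 156·2² = 10672.
c = 2t² / 10672 = 2·509² / 10672 = 48.5534.

48.553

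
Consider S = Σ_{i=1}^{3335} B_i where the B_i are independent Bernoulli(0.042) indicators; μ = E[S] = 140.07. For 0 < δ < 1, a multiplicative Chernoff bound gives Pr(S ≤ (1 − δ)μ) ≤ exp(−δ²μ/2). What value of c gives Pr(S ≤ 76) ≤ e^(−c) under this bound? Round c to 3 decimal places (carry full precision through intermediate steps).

Write 76 = (1 − δ)μ, so δ = 1 − 76/140.07 = 0.4574142…
Then the exponent is δ²μ/2 = (μ − 76)²/(2μ) = 14.653262.

14.653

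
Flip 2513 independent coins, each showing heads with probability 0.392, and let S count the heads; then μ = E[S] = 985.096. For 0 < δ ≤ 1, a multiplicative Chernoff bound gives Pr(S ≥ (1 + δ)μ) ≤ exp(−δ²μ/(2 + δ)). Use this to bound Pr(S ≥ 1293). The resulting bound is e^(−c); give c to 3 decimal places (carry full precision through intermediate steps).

41.616

Write 1293 = (1 + δ)μ, so δ = 1293/985.096 − 1 = 0.3125624…
Then the exponent is δ²μ/(2 + δ) = (1293 − μ)² / (μ·(2 + δ)) = 41.615838.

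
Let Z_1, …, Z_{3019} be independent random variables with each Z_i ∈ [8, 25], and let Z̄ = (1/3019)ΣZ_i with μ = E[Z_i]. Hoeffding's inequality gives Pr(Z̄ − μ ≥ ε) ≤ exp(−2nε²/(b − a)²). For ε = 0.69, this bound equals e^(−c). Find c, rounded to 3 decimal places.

9.947

c = 2nε²/(b − a)² = 2·3019·0.69² / 17² = 9.9470.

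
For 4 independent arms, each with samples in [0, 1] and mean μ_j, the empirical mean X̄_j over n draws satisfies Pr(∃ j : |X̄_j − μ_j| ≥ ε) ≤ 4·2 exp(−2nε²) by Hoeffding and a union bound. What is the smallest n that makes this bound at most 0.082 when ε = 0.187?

Need 2·4·exp(−2nε²) ≤ 0.082, i.e. exp(−2nε²) ≤ 0.082/8.
So 2nε² ≥ ln(8/0.082) = 4.580478.
Hence n ≥ 4.580478/(2·0.187²) = 65.493.
The smallest integer n is 66.

66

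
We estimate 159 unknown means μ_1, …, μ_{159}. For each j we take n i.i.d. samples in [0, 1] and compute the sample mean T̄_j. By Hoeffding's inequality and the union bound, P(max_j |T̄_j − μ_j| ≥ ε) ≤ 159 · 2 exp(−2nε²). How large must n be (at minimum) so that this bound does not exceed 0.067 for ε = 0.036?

3266

Need 2·159·exp(−2nε²) ≤ 0.067, i.e. exp(−2nε²) ≤ 0.067/318.
So 2nε² ≥ ln(318/0.067) = 8.465114.
Hence n ≥ 8.465114/(2·0.036²) = 3265.862.
The smallest integer n is 3266.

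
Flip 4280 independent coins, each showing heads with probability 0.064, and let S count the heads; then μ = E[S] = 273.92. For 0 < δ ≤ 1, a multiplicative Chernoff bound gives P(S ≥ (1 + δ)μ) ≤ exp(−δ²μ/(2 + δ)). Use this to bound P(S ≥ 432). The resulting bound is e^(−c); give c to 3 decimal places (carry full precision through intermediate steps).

35.400

Write 432 = (1 + δ)μ, so δ = 432/273.92 − 1 = 0.5771028…
Then the exponent is δ²μ/(2 + δ) = (432 − μ)² / (μ·(2 + δ)) = 35.399601.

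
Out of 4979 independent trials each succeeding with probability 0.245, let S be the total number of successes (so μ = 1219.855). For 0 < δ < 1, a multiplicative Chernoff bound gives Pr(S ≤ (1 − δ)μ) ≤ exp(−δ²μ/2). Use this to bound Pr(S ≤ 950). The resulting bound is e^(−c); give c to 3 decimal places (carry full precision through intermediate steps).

Write 950 = (1 − δ)μ, so δ = 1 − 950/1219.855 = 0.2212189…
Then the exponent is δ²μ/2 = (μ − 950)²/(2μ) = 29.848515.

29.849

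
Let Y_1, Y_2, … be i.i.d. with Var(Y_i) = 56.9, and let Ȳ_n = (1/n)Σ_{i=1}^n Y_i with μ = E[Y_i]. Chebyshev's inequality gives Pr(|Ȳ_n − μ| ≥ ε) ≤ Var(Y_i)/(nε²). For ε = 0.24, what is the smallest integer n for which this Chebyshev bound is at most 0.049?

Require 56.9/(n·0.24²) ≤ 0.049, i.e. n ≥ 56.9/(0.049·0.24²) = 20160.147.
The smallest integer n is 20161.

20161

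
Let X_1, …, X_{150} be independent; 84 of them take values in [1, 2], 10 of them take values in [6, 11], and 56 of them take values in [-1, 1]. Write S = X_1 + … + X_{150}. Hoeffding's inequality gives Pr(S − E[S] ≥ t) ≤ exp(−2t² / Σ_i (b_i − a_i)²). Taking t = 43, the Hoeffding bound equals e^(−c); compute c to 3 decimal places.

6.627

Σ(b_i − a_i)² = 84·1² + 10·5² + 56·2² = 558.
c = 2t² / 558 = 2·43² / 558 = 6.6272.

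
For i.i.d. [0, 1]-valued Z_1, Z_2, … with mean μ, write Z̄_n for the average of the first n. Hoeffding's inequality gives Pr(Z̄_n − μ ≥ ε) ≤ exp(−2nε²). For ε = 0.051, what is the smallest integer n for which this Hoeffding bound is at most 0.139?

380

Require exp(−2nε²) ≤ 0.139, i.e. 2nε² ≥ ln(1/0.139) = 1.973281.
So n ≥ 1.973281 / (2·0.051²) = 379.331.
The smallest integer n is 380.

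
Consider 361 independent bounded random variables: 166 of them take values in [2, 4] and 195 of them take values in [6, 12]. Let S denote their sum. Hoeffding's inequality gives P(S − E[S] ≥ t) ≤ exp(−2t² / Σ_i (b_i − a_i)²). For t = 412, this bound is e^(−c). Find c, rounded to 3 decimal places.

44.181

Σ(b_i − a_i)² = 166·2² + 195·6² = 7684.
c = 2t² / 7684 = 2·412² / 7684 = 44.1812.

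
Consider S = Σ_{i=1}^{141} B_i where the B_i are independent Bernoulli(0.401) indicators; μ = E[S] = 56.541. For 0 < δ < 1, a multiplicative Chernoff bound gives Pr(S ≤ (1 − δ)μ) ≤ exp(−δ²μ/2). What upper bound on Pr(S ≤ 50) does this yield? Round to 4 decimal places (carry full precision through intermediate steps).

Write 50 = (1 − δ)μ, so δ = 1 − 50/56.541 = 0.115686…
Then the exponent is δ²μ/2 = (μ − 50)²/(2μ) = 0.378351.
Bound = exp(−0.378351) = 0.68499.

0.6850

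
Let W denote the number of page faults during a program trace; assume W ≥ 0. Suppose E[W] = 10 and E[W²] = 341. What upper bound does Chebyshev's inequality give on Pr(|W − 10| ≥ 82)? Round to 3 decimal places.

0.036

Var(W) = E[W²] − (E[W])² = 341 − 100 = 241.
Chebyshev's inequality: Pr(|W − μ| ≥ t) ≤ Var(W)/t² = 241/6724 = 0.0358.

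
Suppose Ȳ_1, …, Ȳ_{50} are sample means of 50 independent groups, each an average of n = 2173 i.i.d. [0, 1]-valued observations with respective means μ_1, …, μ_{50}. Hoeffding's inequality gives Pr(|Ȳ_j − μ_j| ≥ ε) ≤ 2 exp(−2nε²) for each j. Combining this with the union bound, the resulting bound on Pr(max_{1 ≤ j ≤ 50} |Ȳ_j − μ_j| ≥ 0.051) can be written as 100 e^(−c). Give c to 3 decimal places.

11.304

Union bound over the 50 events: Pr(max_{1 ≤ j ≤ 50} |Ȳ_j − μ_j| ≥ 0.051) ≤ 50·2·exp(−2nε²) = 100 exp(−2·2173·0.051²).
So c = 2·2173·0.051² = 11.3039.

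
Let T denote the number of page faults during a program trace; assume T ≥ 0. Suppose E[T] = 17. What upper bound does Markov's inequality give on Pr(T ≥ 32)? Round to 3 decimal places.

Markov's inequality: for a non-negative random variable, Pr(T ≥ a) ≤ E[T]/a.
Here E[T] = 17 and a = 32, so the bound is 17/32 = 0.5312.

0.531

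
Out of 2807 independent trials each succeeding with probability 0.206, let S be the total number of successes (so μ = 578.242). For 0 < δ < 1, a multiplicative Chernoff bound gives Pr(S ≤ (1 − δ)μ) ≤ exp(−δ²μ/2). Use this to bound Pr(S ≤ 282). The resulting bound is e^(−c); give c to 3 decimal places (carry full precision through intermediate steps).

75.885

Write 282 = (1 − δ)μ, so δ = 1 − 282/578.242 = 0.5123149…
Then the exponent is δ²μ/2 = (μ − 282)²/(2μ) = 75.884597.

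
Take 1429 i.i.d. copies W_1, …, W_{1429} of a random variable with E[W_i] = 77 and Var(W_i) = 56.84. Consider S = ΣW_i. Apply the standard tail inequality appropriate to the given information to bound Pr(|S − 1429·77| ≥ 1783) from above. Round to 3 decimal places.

With mean and variance of each term known, Chebyshev's inequality bounds the deviation of the sum (or sample mean).
Var(S) = n·Var(W_i) = 1429·56.84 = 81224.36.
Chebyshev: Pr(|S − 1429·77| ≥ 1783) ≤ Var(S)/1783² = 81224.36/3179089 = 0.0255.

0.026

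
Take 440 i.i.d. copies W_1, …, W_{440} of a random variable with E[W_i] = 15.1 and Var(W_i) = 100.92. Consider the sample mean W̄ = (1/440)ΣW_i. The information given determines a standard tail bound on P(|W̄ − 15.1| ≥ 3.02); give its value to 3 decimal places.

0.025

With mean and variance of each term known, Chebyshev's inequality bounds the deviation of the sum (or sample mean).
Var(W̄) = Var(W_i)/n = 100.92/440 = 0.22936.
Chebyshev: P(|W̄ − 15.1| ≥ 3.02) ≤ Var(W̄)/(3.02)² = 100.92/(440·3.02²) = 0.0251.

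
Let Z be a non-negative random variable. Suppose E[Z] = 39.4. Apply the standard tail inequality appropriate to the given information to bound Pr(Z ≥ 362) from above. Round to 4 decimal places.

Only the mean of a non-negative variable is known, so Markov's inequality is the applicable tail bound.
Markov's inequality: for a non-negative random variable, Pr(Z ≥ a) ≤ E[Z]/a.
Here E[Z] = 39.4 and a = 362, so the bound is 39.4/362 = 0.1088.

0.1088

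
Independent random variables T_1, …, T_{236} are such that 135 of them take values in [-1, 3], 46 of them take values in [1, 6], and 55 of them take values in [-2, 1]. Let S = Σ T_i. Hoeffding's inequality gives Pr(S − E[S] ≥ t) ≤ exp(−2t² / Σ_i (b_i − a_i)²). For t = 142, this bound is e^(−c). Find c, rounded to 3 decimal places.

10.599

Σ(b_i − a_i)² = 135·4² + 46·5² + 55·3² = 3805.
c = 2t² / 3805 = 2·142² / 3805 = 10.5987.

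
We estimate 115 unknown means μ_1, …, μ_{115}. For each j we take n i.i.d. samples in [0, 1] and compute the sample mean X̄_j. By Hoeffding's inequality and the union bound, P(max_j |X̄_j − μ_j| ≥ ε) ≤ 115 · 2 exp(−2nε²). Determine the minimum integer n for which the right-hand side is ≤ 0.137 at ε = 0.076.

Need 2·115·exp(−2nε²) ≤ 0.137, i.e. exp(−2nε²) ≤ 0.137/230.
So 2nε² ≥ ln(230/0.137) = 7.425854.
Hence n ≥ 7.425854/(2·0.076²) = 642.820.
The smallest integer n is 643.

643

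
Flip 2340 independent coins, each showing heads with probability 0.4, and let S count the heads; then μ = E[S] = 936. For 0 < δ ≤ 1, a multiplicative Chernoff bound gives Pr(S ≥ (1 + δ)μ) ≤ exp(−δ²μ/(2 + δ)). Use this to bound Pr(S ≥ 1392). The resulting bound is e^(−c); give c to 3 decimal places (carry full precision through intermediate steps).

Write 1392 = (1 + δ)μ, so δ = 1392/936 − 1 = 0.4871795…
Then the exponent is δ²μ/(2 + δ) = (1392 − μ)² / (μ·(2 + δ)) = 89.319588.

89.320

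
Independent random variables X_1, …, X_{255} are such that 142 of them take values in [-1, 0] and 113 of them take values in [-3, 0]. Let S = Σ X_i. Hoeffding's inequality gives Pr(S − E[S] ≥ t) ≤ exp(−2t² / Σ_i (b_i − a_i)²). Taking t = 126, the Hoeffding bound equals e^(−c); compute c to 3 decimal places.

Σ(b_i − a_i)² = 142·1² + 113·3² = 1159.
c = 2t² / 1159 = 2·126² / 1159 = 27.3960.

27.396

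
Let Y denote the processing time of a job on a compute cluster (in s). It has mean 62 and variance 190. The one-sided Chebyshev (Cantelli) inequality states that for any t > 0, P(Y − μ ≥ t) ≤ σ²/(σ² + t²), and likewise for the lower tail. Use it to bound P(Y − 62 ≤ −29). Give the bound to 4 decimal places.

0.1843

Here σ² = 190 and t = 29, so σ² + t² = 1031.
Cantelli's bound: 190/1031 = 0.1843.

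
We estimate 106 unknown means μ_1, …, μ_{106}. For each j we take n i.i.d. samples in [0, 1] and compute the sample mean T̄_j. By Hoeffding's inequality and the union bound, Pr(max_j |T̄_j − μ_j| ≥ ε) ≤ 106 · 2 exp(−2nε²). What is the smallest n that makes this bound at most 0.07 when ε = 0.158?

Need 2·106·exp(−2nε²) ≤ 0.07, i.e. exp(−2nε²) ≤ 0.07/212.
So 2nε² ≥ ln(212/0.07) = 8.015846.
Hence n ≥ 8.015846/(2·0.158²) = 160.548.
The smallest integer n is 161.

161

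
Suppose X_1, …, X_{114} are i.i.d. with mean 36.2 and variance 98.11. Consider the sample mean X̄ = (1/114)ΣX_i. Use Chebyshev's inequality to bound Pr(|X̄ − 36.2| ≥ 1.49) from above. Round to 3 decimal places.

0.388

Var(X̄) = Var(X_i)/n = 98.11/114 = 0.86061.
Chebyshev: Pr(|X̄ − 36.2| ≥ 1.49) ≤ Var(X̄)/(1.49)² = 98.11/(114·1.49²) = 0.3876.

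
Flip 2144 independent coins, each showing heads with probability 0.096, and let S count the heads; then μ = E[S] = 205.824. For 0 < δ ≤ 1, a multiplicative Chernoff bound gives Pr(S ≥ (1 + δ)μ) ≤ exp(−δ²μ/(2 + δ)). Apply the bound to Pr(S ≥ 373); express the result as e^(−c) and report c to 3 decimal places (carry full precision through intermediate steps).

48.284

Write 373 = (1 + δ)μ, so δ = 373/205.824 − 1 = 0.8122279…
Then the exponent is δ²μ/(2 + δ) = (373 − μ)² / (μ·(2 + δ)) = 48.283787.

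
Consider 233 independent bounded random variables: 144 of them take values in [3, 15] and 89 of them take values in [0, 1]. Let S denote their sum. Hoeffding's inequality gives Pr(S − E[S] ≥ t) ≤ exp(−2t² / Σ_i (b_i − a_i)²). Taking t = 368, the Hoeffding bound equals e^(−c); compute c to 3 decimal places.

13.006

Σ(b_i − a_i)² = 144·12² + 89·1² = 20825.
c = 2t² / 20825 = 2·368² / 20825 = 13.0059.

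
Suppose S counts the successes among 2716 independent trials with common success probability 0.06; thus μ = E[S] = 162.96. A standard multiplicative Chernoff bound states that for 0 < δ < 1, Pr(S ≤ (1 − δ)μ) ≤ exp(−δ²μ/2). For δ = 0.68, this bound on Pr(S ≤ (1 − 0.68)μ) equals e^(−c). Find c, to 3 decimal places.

c = δ²μ/2 = 0.68²·162.96/2 = 37.6764.

37.676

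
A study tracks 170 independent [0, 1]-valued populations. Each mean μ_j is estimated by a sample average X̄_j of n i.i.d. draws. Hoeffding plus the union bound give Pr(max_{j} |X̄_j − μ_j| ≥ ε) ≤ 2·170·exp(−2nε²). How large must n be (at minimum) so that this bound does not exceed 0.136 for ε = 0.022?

8083

Need 2·170·exp(−2nε²) ≤ 0.136, i.e. exp(−2nε²) ≤ 0.136/340.
So 2nε² ≥ ln(340/0.136) = 7.824046.
Hence n ≥ 7.824046/(2·0.022²) = 8082.692.
The smallest integer n is 8083.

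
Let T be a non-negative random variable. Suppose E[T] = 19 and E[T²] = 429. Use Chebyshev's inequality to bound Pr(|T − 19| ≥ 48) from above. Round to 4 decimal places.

0.0295

Var(T) = E[T²] − (E[T])² = 429 − 361 = 68.
Chebyshev's inequality: Pr(|T − μ| ≥ t) ≤ Var(T)/t² = 68/2304 = 0.0295.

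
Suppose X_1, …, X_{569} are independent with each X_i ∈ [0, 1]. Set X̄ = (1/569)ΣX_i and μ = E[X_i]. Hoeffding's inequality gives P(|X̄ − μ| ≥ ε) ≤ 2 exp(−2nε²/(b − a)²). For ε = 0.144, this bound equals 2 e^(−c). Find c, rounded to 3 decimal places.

c = 2nε²/(b − a)² = 2·569·0.144² / 1² = 23.5976.

23.598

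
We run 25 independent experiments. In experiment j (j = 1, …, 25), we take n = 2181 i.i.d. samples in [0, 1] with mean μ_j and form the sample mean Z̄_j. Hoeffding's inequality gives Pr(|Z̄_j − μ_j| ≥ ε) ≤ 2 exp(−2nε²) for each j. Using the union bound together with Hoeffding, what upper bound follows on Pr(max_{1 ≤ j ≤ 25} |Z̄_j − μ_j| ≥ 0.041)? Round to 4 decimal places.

Per-experiment Hoeffding bound: 2·exp(−2·2181·0.041²) = 2·exp(−7.33252) = 0.0013078.
Union bound over 25 events: 25·0.0013078 = 0.03270.

0.0327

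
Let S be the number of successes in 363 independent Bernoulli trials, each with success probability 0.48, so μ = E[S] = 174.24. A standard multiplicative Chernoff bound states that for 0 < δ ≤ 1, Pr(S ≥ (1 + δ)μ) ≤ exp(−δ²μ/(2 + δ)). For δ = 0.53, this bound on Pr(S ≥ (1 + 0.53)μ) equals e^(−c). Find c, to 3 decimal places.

19.345

c = δ²μ/(2 + δ) = 0.53²·174.24/(2 + 0.53) = 19.3455.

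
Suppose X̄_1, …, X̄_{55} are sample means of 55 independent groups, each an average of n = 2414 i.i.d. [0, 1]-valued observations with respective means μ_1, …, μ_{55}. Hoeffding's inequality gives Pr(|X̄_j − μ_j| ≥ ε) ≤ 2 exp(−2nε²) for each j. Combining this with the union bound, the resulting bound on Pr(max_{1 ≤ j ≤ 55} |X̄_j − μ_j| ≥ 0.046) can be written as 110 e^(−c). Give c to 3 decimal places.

10.216

Union bound over the 55 events: Pr(max_{1 ≤ j ≤ 55} |X̄_j − μ_j| ≥ 0.046) ≤ 55·2·exp(−2nε²) = 110 exp(−2·2414·0.046²).
So c = 2·2414·0.046² = 10.2160.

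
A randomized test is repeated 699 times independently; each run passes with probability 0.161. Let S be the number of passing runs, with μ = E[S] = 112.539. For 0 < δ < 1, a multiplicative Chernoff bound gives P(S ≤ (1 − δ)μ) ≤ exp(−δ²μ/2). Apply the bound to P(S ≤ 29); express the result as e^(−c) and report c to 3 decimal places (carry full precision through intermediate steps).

31.006

Write 29 = (1 − δ)μ, so δ = 1 − 29/112.539 = 0.7423116…
Then the exponent is δ²μ/2 = (μ − 29)²/(2μ) = 31.005982.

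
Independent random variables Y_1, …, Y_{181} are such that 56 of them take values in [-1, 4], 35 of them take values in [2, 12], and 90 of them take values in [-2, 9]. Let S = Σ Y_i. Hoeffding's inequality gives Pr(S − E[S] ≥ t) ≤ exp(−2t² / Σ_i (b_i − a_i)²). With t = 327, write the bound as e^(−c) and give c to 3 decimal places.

13.544

Σ(b_i − a_i)² = 56·5² + 35·10² + 90·11² = 15790.
c = 2t² / 15790 = 2·327² / 15790 = 13.5439.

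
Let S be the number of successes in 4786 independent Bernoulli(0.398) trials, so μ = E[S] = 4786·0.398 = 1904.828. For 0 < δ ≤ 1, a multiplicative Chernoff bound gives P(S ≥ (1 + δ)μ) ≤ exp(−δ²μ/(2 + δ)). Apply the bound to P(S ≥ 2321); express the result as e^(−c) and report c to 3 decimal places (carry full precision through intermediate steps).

40.986

Write 2321 = (1 + δ)μ, so δ = 2321/1904.828 − 1 = 0.2184827…
Then the exponent is δ²μ/(2 + δ) = (2321 − μ)² / (μ·(2 + δ)) = 40.985846.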